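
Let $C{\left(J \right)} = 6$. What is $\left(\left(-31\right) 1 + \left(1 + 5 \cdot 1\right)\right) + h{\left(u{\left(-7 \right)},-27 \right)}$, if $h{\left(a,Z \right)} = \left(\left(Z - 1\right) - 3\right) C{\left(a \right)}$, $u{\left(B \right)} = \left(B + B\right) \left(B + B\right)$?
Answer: $-211$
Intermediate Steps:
$u{\left(B \right)} = 4 B^{2}$ ($u{\left(B \right)} = 2 B 2 B = 4 B^{2}$)
$h{\left(a,Z \right)} = -24 + 6 Z$ ($h{\left(a,Z \right)} = \left(\left(Z - 1\right) - 3\right) 6 = \left(\left(-1 + Z\right) - 3\right) 6 = \left(-4 + Z\right) 6 = -24 + 6 Z$)
$\left(\left(-31\right) 1 + \left(1 + 5 \cdot 1\right)\right) + h{\left(u{\left(-7 \right)},-27 \right)} = \left(\left(-31\right) 1 + \left(1 + 5 \cdot 1\right)\right) + \left(-24 + 6 \left(-27\right)\right) = \left(-31 + \left(1 + 5\right)\right) - 186 = \left(-31 + 6\right) - 186 = -25 - 186 = -211$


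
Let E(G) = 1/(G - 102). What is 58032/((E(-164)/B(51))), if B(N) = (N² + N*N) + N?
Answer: -81087997536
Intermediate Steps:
B(N) = N + 2*N² (B(N) = (N² + N²) + N = 2*N² + N = N + 2*N²)
E(G) = 1/(-102 + G)
58032/((E(-164)/B(51))) = 58032/((1/((-102 - 164)*((51*(1 + 2*51)))))) = 58032/((1/((-266)*((51*(1 + 102)))))) = 58032/((-1/(266*(51*103)))) = 58032/((-1/266/5253)) = 58032/((-1/266*1/5253)) = 58032/(-1/1397298) = 58032*(-1397298) = -81087997536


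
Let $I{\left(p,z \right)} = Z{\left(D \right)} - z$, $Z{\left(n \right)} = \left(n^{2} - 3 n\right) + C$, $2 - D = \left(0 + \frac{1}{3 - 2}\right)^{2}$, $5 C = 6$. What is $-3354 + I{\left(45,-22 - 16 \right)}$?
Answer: $- \frac{16584}{5} \approx -3316.8$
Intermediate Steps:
$C = \frac{6}{5}$ ($C = \frac{1}{5} \cdot 6 = \frac{6}{5} \approx 1.2$)
$D = 1$ ($D = 2 - \left(0 + \frac{1}{3 - 2}\right)^{2} = 2 - \left(0 + 1^{-1}\right)^{2} = 2 - \left(0 + 1\right)^{2} = 2 - 1^{2} = 2 - 1 = 1$)
$Z{\left(n \right)} = \frac{6}{5} + n^{2} - 3 n$ ($Z{\left(n \right)} = \left(n^{2} - 3 n\right) + \frac{6}{5} = \frac{6}{5} + n^{2} - 3 n$)
$I{\left(p,z \right)} = - \frac{4}{5} - z$ ($I{\left(p,z \right)} = \left(\frac{6}{5} + 1^{2} - 3\right) - z = \left(\frac{6}{5} + 1 - 3\right) - z = - \frac{4}{5} - z$)
$-3354 + I{\left(45,-22 - 16 \right)} = -3354 - - \frac{186}{5} = -3354 + \left(- \frac{4}{5} + 38\right) = -3354 + \frac{186}{5} = - \frac{16584}{5}$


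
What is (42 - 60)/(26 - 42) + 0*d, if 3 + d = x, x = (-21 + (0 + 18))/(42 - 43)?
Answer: 9/8 ≈ 1.1250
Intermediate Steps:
x = 3 (x = (-21 + 18)/(-1) = -3*(-1) = 3)
d = 0 (d = -3 + 3 = 0)
(42 - 60)/(26 - 42) + 0*d = (42 - 60)/(26 - 42) + 0*0 = -18/(-16) + 0 = -18*(-1/16) + 0 = 9/8 + 0 = 9/8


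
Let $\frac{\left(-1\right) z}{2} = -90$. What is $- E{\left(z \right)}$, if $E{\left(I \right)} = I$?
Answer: $-180$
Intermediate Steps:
$z = 180$ ($z = \left(-2\right) \left(-90\right) = 180$)
$- E{\left(z \right)} = \left(-1\right) 180 = -180$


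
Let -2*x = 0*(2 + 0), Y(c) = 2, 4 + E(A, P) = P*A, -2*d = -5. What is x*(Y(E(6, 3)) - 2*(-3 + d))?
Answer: 0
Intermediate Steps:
d = 5/2 (d = -½*(-5) = 5/2 ≈ 2.5000)
E(A, P) = -4 + A*P (E(A, P) = -4 + P*A = -4 + A*P)
x = 0 (x = -0*(2 + 0) = -0*2 = -½*0 = 0)
x*(Y(E(6, 3)) - 2*(-3 + d)) = 0*(2 - 2*(-3 + 5/2)) = 0*(2 - 2*(-½)) = 0*(2 + 1) = 0*3 = 0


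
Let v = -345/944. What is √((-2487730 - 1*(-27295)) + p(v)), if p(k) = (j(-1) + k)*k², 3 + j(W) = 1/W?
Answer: I*√122118087382514835/222784 ≈ 1568.6*I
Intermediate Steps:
v = -345/944 (v = -345*1/944 = -345/944 ≈ -0.36547)
j(W) = -3 + 1/W
p(k) = k²*(-4 + k) (p(k) = ((-3 + 1/(-1)) + k)*k² = ((-3 - 1) + k)*k² = (-4 + k)*k² = k²*(-4 + k))
√((-2487730 - 1*(-27295)) + p(v)) = √((-2487730 - 1*(-27295)) + (-345/944)²*(-4 - 345/944)) = √((-2487730 + 27295) + (119025/891136)*(-4121/944)) = √(-2460435 - 490502025/841232384) = √(-2069798091229065/841232384) = I*√122118087382514835/222784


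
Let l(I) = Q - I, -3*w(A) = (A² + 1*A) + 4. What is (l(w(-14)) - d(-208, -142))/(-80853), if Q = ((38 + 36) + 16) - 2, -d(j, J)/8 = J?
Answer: 986/80853 ≈ 0.012195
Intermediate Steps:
d(j, J) = -8*J
w(A) = -4/3 - A/3 - A²/3 (w(A) = -((A² + 1*A) + 4)/3 = -((A² + A) + 4)/3 = -((A + A²) + 4)/3 = -(4 + A + A²)/3 = -4/3 - A/3 - A²/3)
Q = 88 (Q = (74 + 16) - 2 = 90 - 2 = 88)
l(I) = 88 - I
(l(w(-14)) - d(-208, -142))/(-80853) = ((88 - (-4/3 - ⅓*(-14) - ⅓*(-14)²)) - (-8)*(-142))/(-80853) = ((88 - (-4/3 + 14/3 - ⅓*196)) - 1*1136)*(-1/80853) = ((88 - (-4/3 + 14/3 - 196/3)) - 1136)*(-1/80853) = ((88 - 1*(-62)) - 1136)*(-1/80853) = ((88 + 62) - 1136)*(-1/80853) = (150 - 1136)*(-1/80853) = -986*(-1/80853) = 986/80853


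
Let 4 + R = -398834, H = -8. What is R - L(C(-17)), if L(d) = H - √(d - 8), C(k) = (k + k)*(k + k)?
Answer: -398830 + 2*√287 ≈ -3.9880e+5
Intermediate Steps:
C(k) = 4*k² (C(k) = (2*k)*(2*k) = 4*k²)
L(d) = -8 - √(-8 + d) (L(d) = -8 - √(d - 8) = -8 - √(-8 + d))
R = -398838 (R = -4 - 398834 = -398838)
R - L(C(-17)) = -398838 - (-8 - √(-8 + 4*(-17)²)) = -398838 - (-8 - √(-8 + 4*289)) = -398838 - (-8 - √(-8 + 1156)) = -398838 - (-8 - √1148) = -398838 - (-8 - 2*√287) = -398838 + (8 + 2*√287) = -398830 + 2*√287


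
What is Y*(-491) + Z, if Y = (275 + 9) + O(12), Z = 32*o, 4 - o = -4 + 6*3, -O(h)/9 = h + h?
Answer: -33708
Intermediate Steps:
O(h) = -18*h (O(h) = -9*(h + h) = -18*h)
o = -10 (o = 4 - (-4 + 6*3) = 4 - (-4 + 18) = 4 - 1*14 = 4 - 14 = -10)
Z = -320 (Z = 32*(-10) = -320)
Y = 68 (Y = (275 + 9) - 18*12 = 284 - 216 = 68)
Y*(-491) + Z = 68*(-491) - 320 = -33388 - 320 = -33708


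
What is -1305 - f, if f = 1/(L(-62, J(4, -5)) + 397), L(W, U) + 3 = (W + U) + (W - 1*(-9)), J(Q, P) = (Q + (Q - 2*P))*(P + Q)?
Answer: -340606/261 ≈ -1305.0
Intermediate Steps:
J(Q, P) = (P + Q)*(-2*P + 2*Q) (J(Q, P) = (-2*P + 2*Q)*(P + Q) = (P + Q)*(-2*P + 2*Q))
L(W, U) = 6 + U + 2*W (L(W, U) = -3 + ((W + U) + (W - 1*(-9))) = -3 + ((U + W) + (W + 9)) = -3 + ((U + W) + (9 + W)) = -3 + (9 + U + 2*W) = 6 + U + 2*W)
f = 1/261 (f = 1/((6 + (-2*(-5)**2 + 2*4**2) + 2*(-62)) + 397) = 1/((6 + (-2*25 + 2*16) - 124) + 397) = 1/((6 + (-50 + 32) - 124) + 397) = 1/((6 - 18 - 124) + 397) = 1/(-136 + 397) = 1/261 ≈ 0.0038314)
-1305 - f = -1305 - 1*1/261 = -1305 - 1/261 = -340606/261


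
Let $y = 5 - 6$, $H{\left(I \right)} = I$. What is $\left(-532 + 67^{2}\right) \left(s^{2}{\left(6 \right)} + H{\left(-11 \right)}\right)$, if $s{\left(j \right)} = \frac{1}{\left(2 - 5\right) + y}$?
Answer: $- \frac{692475}{16} \approx -43280.0$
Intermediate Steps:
$y = -1$ ($y = 5 - 6 = -1$)
$s{\left(j \right)} = - \frac{1}{4}$ ($s{\left(j \right)} = \frac{1}{\left(2 - 5\right) - 1} = \frac{1}{-3 - 1} = \frac{1}{-4} = - \frac{1}{4}$)
$\left(-532 + 67^{2}\right) \left(s^{2}{\left(6 \right)} + H{\left(-11 \right)}\right) = \left(-532 + 67^{2}\right) \left(\left(- \frac{1}{4}\right)^{2} - 11\right) = \left(-532 + 4489\right) \left(\frac{1}{16} - 11\right) = 3957 \left(- \frac{175}{16}\right) = - \frac{692475}{16}$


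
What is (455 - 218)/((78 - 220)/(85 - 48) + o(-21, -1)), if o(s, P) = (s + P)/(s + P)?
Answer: -2923/35 ≈ -83.514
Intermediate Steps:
o(s, P) = 1 (o(s, P) = (P + s)/(P + s) = 1)
(455 - 218)/((78 - 220)/(85 - 48) + o(-21, -1)) = (455 - 218)/((78 - 220)/(85 - 48) + 1) = 237/(-142/37 + 1) = 237/(-105/37) = 237*(-37/105) = -2923/35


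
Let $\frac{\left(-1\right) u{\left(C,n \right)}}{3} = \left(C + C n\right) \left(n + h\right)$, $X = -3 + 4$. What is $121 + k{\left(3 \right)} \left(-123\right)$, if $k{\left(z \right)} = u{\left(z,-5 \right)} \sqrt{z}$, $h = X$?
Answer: $121 + 17712 \sqrt{3} \approx 30799.0$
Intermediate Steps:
$X = 1$
$h = 1$
$u{\left(C,n \right)} = - 3 \left(1 + n\right) \left(C + C n\right)$ ($u{\left(C,n \right)} = - 3 \left(C + C n\right) \left(n + 1\right) = - 3 \left(C + C n\right) \left(1 + n\right) = - 3 \left(1 + n\right) \left(C + C n\right)$)
$k{\left(z \right)} = - 48 z^{\frac{3}{2}}$ ($k{\left(z \right)} = - 3 z \left(1 + \left(-5\right)^{2} + 2 \left(-5\right)\right) \sqrt{z} = - 3 z \left(1 + 25 - 10\right) \sqrt{z} = \left(-3\right) z 16 \sqrt{z} = - 48 z \sqrt{z} = - 48 z^{\frac{3}{2}}$)
$121 + k{\left(3 \right)} \left(-123\right) = 121 + - 48 \cdot 3^{\frac{3}{2}} \left(-123\right) = 121 + - 48 \cdot 3 \sqrt{3} \left(-123\right) = 121 + - 144 \sqrt{3} \left(-123\right) = 121 + 17712 \sqrt{3}$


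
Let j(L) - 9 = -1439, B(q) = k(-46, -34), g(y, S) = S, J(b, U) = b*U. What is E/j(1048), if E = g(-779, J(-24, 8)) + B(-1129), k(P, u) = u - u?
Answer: 96/715 ≈ 0.13427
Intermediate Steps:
J(b, U) = U*b
k(P, u) = 0
B(q) = 0
j(L) = -1430 (j(L) = 9 - 1439 = -1430)
E = -192 (E = 8*(-24) + 0 = -192 + 0 = -192)
E/j(1048) = -192/(-1430) = -192*(-1/1430) = 96/715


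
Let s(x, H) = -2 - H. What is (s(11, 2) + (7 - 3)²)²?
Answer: 144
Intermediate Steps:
(s(11, 2) + (7 - 3)²)² = ((-2 - 1*2) + (7 - 3)²)² = ((-2 - 2) + 4²)² = (-4 + 16)² = 12² = 144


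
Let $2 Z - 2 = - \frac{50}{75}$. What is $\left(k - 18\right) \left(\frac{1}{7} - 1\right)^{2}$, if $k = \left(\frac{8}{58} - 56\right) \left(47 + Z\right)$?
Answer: $- \frac{399816}{203} \approx -1969.5$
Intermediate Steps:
$Z = \frac{2}{3}$ ($Z = 1 + \frac{\left(-50\right) \frac{1}{75}}{2} = 1 + \frac{1}{2} \left(- \frac{2}{3}\right) = 1 - \frac{1}{3} = \frac{2}{3} \approx 0.66667$)
$k = - \frac{77220}{29}$ ($k = \left(\frac{8}{58} - 56\right) \left(47 + \frac{2}{3}\right) = \left(8 \cdot \frac{1}{58} - 56\right) \frac{143}{3} = \left(\frac{4}{29} - 56\right) \frac{143}{3} = \left(- \frac{1620}{29}\right) \frac{143}{3} = - \frac{77220}{29} \approx -2662.8$)
$\left(k - 18\right) \left(\frac{1}{7} - 1\right)^{2} = \left(- \frac{77220}{29} - 18\right) \left(\frac{1}{7} - 1\right)^{2} = - \frac{77742 \left(\frac{1}{7} - 1\right)^{2}}{29} = - \frac{77742 \left(- \frac{6}{7}\right)^{2}}{29} = \left(- \frac{77742}{29}\right) \frac{36}{49} = - \frac{399816}{203}$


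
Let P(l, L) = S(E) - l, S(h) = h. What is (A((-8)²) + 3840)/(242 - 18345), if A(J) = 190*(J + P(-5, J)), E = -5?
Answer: -16000/18103 ≈ -0.88383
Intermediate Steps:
P(l, L) = -5 - l
A(J) = 190*J (A(J) = 190*(J + (-5 - 1*(-5))) = 190*(J + (-5 + 5)) = 190*(J + 0) = 190*J)
(A((-8)²) + 3840)/(242 - 18345) = (190*(-8)² + 3840)/(242 - 18345) = (190*64 + 3840)/(-18103) = (12160 + 3840)*(-1/18103) = 16000*(-1/18103) = -16000/18103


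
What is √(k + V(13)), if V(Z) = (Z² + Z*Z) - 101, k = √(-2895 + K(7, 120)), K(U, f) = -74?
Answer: √(237 + I*√2969) ≈ 15.495 + 1.7583*I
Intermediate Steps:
k = I*√2969 (k = √(-2895 - 74) = √(-2969) = I*√2969 ≈ 54.489*I)
V(Z) = -101 + 2*Z² (V(Z) = (Z² + Z²) - 101 = 2*Z² - 101 = -101 + 2*Z²)
√(k + V(13)) = √(I*√2969 + (-101 + 2*13²)) = √(I*√2969 + (-101 + 2*169)) = √(I*√2969 + (-101 + 338)) = √(I*√2969 + 237) = √(237 + I*√2969)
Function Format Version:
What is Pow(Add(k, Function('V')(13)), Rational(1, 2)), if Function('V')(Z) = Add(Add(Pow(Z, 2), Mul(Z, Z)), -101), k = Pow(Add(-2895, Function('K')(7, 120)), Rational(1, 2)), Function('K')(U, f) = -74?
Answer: Pow(Add(237, Mul(I, Pow(2969, Rational(1, 2)))), Rational(1, 2)) ≈ Add(15.495, Mul(1.7583, I))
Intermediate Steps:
k = Mul(I, Pow(2969, Rational(1, 2))) (k = Pow(Add(-2895, -74), Rational(1, 2)) = Pow(-2969, Rational(1, 2)) = Mul(I, Pow(2969, Rational(1, 2))) ≈ Mul(54.489, I))
Function('V')(Z) = Add(-101, Mul(2, Pow(Z, 2))) (Function('V')(Z) = Add(Add(Pow(Z, 2), Pow(Z, 2)), -101) = Add(Mul(2, Pow(Z, 2)), -101) = Add(-101, Mul(2, Pow(Z, 2))))
Pow(Add(k, Function('V')(13)), Rational(1, 2)) = Pow(Add(Mul(I, Pow(2969, Rational(1, 2))), Add(-101, Mul(2, Pow(13, 2)))), Rational(1, 2)) = Pow(Add(Mul(I, Pow(2969, Rational(1, 2))), Add(-101, Mul(2, 169))), Rational(1, 2)) = Pow(Add(Mul(I, Pow(2969, Rational(1, 2))), Add(-101, 338)), Rational(1, 2)) = Pow(Add(Mul(I, Pow(2969, Rational(1, 2))), 237), Rational(1, 2)) = Pow(Add(237, Mul(I, Pow(2969, Rational(1, 2)))), Rational(1, 2))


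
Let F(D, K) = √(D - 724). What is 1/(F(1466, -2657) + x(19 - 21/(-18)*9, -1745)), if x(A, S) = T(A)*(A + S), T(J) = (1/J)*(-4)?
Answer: 404858/92882637 - 3481*√742/185765274 ≈ 0.0038484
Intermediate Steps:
F(D, K) = √(-724 + D)
T(J) = -4/J
x(A, S) = -4*(A + S)/A (x(A, S) = (-4/A)*(A + S) = -4*(A + S)/A)
1/(F(1466, -2657) + x(19 - 21/(-18)*9, -1745)) = 1/(√(-724 + 1466) + (-4 - 4*(-1745)/(19 - 21/(-18)*9))) = 1/(√742 + (-4 - 4*(-1745)/(19 - 21*(-1/18)*9))) = 1/(√742 + (-4 - 4*(-1745)/(19 + (7/6)*9))) = 1/(√742 + (-4 - 4*(-1745)/(19 + 21/2))) = 1/(√742 + (-4 - 4*(-1745)/59/2)) = 1/(√742 + (-4 - 4*(-1745)*2/59)) = 1/(√742 + (-4 + 13960/59)) = 1/(√742 + 13724/59) = 1/(13724/59 + √742)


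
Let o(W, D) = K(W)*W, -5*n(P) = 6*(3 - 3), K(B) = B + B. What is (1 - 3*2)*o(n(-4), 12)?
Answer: 0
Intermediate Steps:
K(B) = 2*B
n(P) = 0 (n(P) = -6*(3 - 3)/5 = -6*0/5 = -⅕*0 = 0)
o(W, D) = 2*W² (o(W, D) = (2*W)*W = 2*W²)
(1 - 3*2)*o(n(-4), 12) = (1 - 3*2)*(2*0²) = (1 - 6)*(2*0) = -5*0 = 0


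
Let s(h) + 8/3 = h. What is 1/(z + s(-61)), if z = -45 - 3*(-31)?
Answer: -3/47 ≈ -0.063830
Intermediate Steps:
s(h) = -8/3 + h
z = 48 (z = -45 + 93 = 48)
1/(z + s(-61)) = 1/(48 + (-8/3 - 61)) = 1/(48 - 191/3) = 1/(-47/3) = -3/47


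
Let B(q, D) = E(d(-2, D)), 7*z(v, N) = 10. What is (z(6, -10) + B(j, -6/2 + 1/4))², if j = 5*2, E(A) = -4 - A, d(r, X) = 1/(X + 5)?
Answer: 36100/3969 ≈ 9.0955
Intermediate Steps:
d(r, X) = 1/(5 + X)
z(v, N) = 10/7 (z(v, N) = (⅐)*10 = 10/7)
j = 10
B(q, D) = -4 - 1/(5 + D)
(z(6, -10) + B(j, -6/2 + 1/4))² = (10/7 + (-21 - 4*(-6/2 + 1/4))/(5 + (-6/2 + 1/4)))² = (10/7 + (-21 - 4*(-6*½ + 1*(¼)))/(5 + (-6*½ + 1*(¼))))² = (10/7 + (-21 - 4*(-3 + ¼))/(5 + (-3 + ¼)))² = (10/7 + (-21 - 4*(-11/4))/(5 - 11/4))² = (10/7 + (-21 + 11)/(9/4))² = (10/7 + (4/9)*(-10))² = (10/7 - 40/9)² = (-190/63)² = 36100/3969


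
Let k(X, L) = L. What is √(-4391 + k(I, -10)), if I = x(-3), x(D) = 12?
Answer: 3*I*√489 ≈ 66.34*I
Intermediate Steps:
I = 12
√(-4391 + k(I, -10)) = √(-4391 - 10) = √(-4401) = 3*I*√489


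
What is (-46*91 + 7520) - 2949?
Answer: 385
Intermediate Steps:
(-46*91 + 7520) - 2949 = (-4186 + 7520) - 2949 = 3334 - 2949 = 385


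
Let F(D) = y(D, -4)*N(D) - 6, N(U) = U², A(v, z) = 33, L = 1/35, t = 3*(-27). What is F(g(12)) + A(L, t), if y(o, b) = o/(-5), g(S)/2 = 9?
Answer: -5697/5 ≈ -1139.4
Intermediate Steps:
g(S) = 18 (g(S) = 2*9 = 18)
t = -81
y(o, b) = -o/5 (y(o, b) = o*(-⅕) = -o/5)
L = 1/35 ≈ 0.028571
F(D) = -6 - D³/5 (F(D) = (-D/5)*D² - 6 = -D³/5 - 6 = -6 - D³/5)
F(g(12)) + A(L, t) = (-6 - ⅕*18³) + 33 = (-6 - ⅕*5832) + 33 = (-6 - 5832/5) + 33 = -5862/5 + 33 = -5697/5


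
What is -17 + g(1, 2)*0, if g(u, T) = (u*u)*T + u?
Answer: -17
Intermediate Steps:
g(u, T) = u + T*u² (g(u, T) = u²*T + u = T*u² + u = u + T*u²)
-17 + g(1, 2)*0 = -17 + (1*(1 + 2*1))*0 = -17 + (1*(1 + 2))*0 = -17 + (1*3)*0 = -17 + 3*0 = -17 + 0 = -17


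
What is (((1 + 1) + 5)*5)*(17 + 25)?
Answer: 1470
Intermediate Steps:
(((1 + 1) + 5)*5)*(17 + 25) = ((2 + 5)*5)*42 = (7*5)*42 = 35*42 = 1470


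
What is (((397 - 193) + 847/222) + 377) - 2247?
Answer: -369005/222 ≈ -1662.2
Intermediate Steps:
(((397 - 193) + 847/222) + 377) - 2247 = ((204 + 847*(1/222)) + 377) - 2247 = ((204 + 847/222) + 377) - 2247 = (46135/222 + 377) - 2247 = 129829/222 - 2247 = -369005/222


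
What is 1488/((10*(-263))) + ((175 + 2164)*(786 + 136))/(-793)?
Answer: -2836463762/1042795 ≈ -2720.1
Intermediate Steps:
1488/((10*(-263))) + ((175 + 2164)*(786 + 136))/(-793) = 1488/(-2630) + (2339*922)*(-1/793) = 1488*(-1/2630) + 2156558*(-1/793) = -744/1315 - 2156558/793 = -2836463762/1042795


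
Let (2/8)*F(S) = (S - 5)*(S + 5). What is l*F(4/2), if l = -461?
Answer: 38724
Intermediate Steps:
F(S) = 4*(-5 + S)*(5 + S) (F(S) = 4*((S - 5)*(S + 5)) = 4*((-5 + S)*(5 + S)) = 4*(-5 + S)*(5 + S))
l*F(4/2) = -461*(-100 + 4*(4/2)²) = -461*(-100 + 4*(4*(½))²) = -461*(-100 + 4*2²) = -461*(-100 + 4*4) = -461*(-100 + 16) = -461*(-84) = 38724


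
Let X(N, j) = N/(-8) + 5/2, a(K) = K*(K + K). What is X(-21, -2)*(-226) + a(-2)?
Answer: -4601/4 ≈ -1150.3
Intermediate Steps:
a(K) = 2*K**2 (a(K) = K*(2*K) = 2*K**2)
X(N, j) = 5/2 - N/8 (X(N, j) = N*(-1/8) + 5*(1/2) = -N/8 + 5/2 = 5/2 - N/8)
X(-21, -2)*(-226) + a(-2) = (5/2 - 1/8*(-21))*(-226) + 2*(-2)**2 = (5/2 + 21/8)*(-226) + 2*4 = (41/8)*(-226) + 8 = -4633/4 + 8 = -4601/4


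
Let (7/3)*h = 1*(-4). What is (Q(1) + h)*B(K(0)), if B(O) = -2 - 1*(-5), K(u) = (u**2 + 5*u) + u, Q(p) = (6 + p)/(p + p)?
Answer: 75/14 ≈ 5.3571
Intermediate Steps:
Q(p) = (6 + p)/(2*p) (Q(p) = (6 + p)/((2*p)) = (6 + p)*(1/(2*p)) = (6 + p)/(2*p))
K(u) = u**2 + 6*u
B(O) = 3 (B(O) = -2 + 5 = 3)
h = -12/7 (h = 3*(1*(-4))/7 = (3/7)*(-4) = -12/7 ≈ -1.7143)
(Q(1) + h)*B(K(0)) = ((1/2)*(6 + 1)/1 - 12/7)*3 = ((1/2)*1*7 - 12/7)*3 = (7/2 - 12/7)*3 = (25/14)*3 = 75/14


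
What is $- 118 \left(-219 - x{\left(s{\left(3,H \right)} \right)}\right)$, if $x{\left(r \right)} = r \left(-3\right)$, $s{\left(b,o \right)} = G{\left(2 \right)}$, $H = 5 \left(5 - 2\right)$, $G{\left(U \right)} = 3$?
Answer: $24780$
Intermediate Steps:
$H = 15$ ($H = 5 \cdot 3 = 15$)
$s{\left(b,o \right)} = 3$
$x{\left(r \right)} = - 3 r$
$- 118 \left(-219 - x{\left(s{\left(3,H \right)} \right)}\right) = - 118 \left(-219 - \left(-3\right) 3\right) = - 118 \left(-219 - -9\right) = - 118 \left(-219 + 9\right) = \left(-118\right) \left(-210\right) = 24780$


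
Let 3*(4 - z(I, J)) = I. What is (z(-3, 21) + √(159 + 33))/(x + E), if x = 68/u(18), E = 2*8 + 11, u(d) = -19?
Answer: 19/89 + 152*√3/445 ≈ 0.80511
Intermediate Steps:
z(I, J) = 4 - I/3
E = 27 (E = 16 + 11 = 27)
x = -68/19 (x = 68/(-19) = 68*(-1/19) = -68/19 ≈ -3.5789)
(z(-3, 21) + √(159 + 33))/(x + E) = ((4 - ⅓*(-3)) + √(159 + 33))/(-68/19 + 27) = ((4 + 1) + √192)/(445/19) = (5 + 8*√3)*(19/445) = 19/89 + 152*√3/445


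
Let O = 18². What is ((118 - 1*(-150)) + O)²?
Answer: 350464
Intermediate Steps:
O = 324
((118 - 1*(-150)) + O)² = ((118 - 1*(-150)) + 324)² = ((118 + 150) + 324)² = (268 + 324)² = 592² = 350464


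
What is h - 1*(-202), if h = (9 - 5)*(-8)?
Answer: 170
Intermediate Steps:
h = -32 (h = 4*(-8) = -32)
h - 1*(-202) = -32 - 1*(-202) = -32 + 202 = 170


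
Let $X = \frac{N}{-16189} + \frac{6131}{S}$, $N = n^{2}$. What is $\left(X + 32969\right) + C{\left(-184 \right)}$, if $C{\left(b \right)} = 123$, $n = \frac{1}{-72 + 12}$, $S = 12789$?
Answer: $\frac{913533870784993}{27605482800} \approx 33093.0$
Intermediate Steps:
$n = - \frac{1}{60}$ ($n = \frac{1}{-60} = - \frac{1}{60} \approx -0.016667$)
$N = \frac{1}{3600}$ ($N = \left(- \frac{1}{60}\right)^{2} = \frac{1}{3600} \approx 0.00027778$)
$X = \frac{13233967393}{27605482800}$ ($X = \frac{1}{3600 \left(-16189\right)} + \frac{6131}{12789} = \frac{1}{3600} \left(- \frac{1}{16189}\right) + 6131 \cdot \frac{1}{12789} = - \frac{1}{58280400} + \frac{6131}{12789} = \frac{13233967393}{27605482800} \approx 0.4794$)
$\left(X + 32969\right) + C{\left(-184 \right)} = \left(\frac{13233967393}{27605482800} + 32969\right) + 123 = \frac{910138396400593}{27605482800} + 123 = \frac{913533870784993}{27605482800}$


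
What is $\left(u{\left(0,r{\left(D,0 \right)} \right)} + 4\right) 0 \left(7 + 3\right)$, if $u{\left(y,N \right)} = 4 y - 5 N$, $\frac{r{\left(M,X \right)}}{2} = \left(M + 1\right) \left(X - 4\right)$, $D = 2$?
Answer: $0$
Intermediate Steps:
$r{\left(M,X \right)} = 2 \left(1 + M\right) \left(-4 + X\right)$ ($r{\left(M,X \right)} = 2 \left(M + 1\right) \left(X - 4\right) = 2 \left(1 + M\right) \left(-4 + X\right)$)
$u{\left(y,N \right)} = - 5 N + 4 y$
$\left(u{\left(0,r{\left(D,0 \right)} \right)} + 4\right) 0 \left(7 + 3\right) = \left(\left(- 5 \left(-8 - 16 + 2 \cdot 0 + 2 \cdot 2 \cdot 0\right) + 4 \cdot 0\right) + 4\right) 0 \left(7 + 3\right) = \left(\left(- 5 \left(-8 - 16 + 0 + 0\right) + 0\right) + 4\right) 0 \cdot 10 = \left(\left(\left(-5\right) \left(-24\right) + 0\right) + 4\right) 0 \cdot 10 = \left(\left(120 + 0\right) + 4\right) 0 \cdot 10 = \left(120 + 4\right) 0 \cdot 10 = 124 \cdot 0 \cdot 10 = 0 \cdot 10 = 0$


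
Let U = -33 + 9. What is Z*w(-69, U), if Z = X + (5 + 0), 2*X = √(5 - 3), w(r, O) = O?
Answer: -120 - 12*√2 ≈ -136.97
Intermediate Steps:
U = -24
X = √2/2 (X = √(5 - 3)/2 = √2/2 ≈ 0.70711)
Z = 5 + √2/2 (Z = √2/2 + (5 + 0) = √2/2 + 5 = 5 + √2/2 ≈ 5.7071)
Z*w(-69, U) = (5 + √2/2)*(-24) = -120 - 12*√2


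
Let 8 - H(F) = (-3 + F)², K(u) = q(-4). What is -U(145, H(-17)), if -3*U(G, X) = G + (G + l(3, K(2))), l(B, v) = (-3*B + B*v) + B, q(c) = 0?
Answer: 284/3 ≈ 94.667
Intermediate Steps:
K(u) = 0
l(B, v) = -2*B + B*v
H(F) = 8 - (-3 + F)²
U(G, X) = 2 - 2*G/3 (U(G, X) = -(G + (G + 3*(-2 + 0)))/3 = -(G + (G + 3*(-2)))/3 = -(G + (G - 6))/3 = -(G + (-6 + G))/3 = -(-6 + 2*G)/3 = 2 - 2*G/3)
-U(145, H(-17)) = -(2 - ⅔*145) = -(2 - 290/3) = -1*(-284/3) = 284/3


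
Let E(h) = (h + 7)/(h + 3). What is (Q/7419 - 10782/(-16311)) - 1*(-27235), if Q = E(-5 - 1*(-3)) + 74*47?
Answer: 366208867054/13445701 ≈ 27236.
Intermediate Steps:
E(h) = (7 + h)/(3 + h)
Q = 3483 (Q = (7 + (-5 - 1*(-3)))/(3 + (-5 - 1*(-3))) + 74*47 = (7 + (-5 + 3))/(3 + (-5 + 3)) + 3478 = (7 - 2)/(3 - 2) + 3478 = 5/1 + 3478 = 1*5 + 3478 = 5 + 3478 = 3483)
(Q/7419 - 10782/(-16311)) - 1*(-27235) = (3483/7419 - 10782/(-16311)) - 1*(-27235) = (3483*(1/7419) - 10782*(-1/16311)) + 27235 = (1161/2473 + 3594/5437) + 27235 = 15200319/13445701 + 27235 = 366208867054/13445701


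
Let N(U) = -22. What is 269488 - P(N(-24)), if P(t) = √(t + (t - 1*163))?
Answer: 269488 - 3*I*√23 ≈ 2.6949e+5 - 14.387*I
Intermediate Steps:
P(t) = √(-163 + 2*t) (P(t) = √(t + (t - 163)) = √(t + (-163 + t)) = √(-163 + 2*t))
269488 - P(N(-24)) = 269488 - √(-163 + 2*(-22)) = 269488 - √(-163 - 44) = 269488 - √(-207) = 269488 - 3*I*√23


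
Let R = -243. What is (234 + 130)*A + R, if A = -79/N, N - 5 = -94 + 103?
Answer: -2297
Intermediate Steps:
N = 14 (N = 5 + (-94 + 103) = 5 + 9 = 14)
A = -79/14 ≈ -5.6429
(234 + 130)*A + R = (234 + 130)*(-79/14) - 243 = 364*(-79/14) - 243 = -2054 - 243 = -2297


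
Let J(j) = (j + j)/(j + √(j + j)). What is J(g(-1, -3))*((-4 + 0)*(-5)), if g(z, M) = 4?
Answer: 80 - 40*√2 ≈ 23.431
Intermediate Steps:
J(j) = 2*j/(j + √2*√j) (J(j) = (2*j)/(j + √(2*j)) = (2*j)/(j + √2*√j) = 2*j/(j + √2*√j))
J(g(-1, -3))*((-4 + 0)*(-5)) = (2*4/(4 + √2*√4))*((-4 + 0)*(-5)) = (2*4/(4 + √2*2))*(-4*(-5)) = (2*4/(4 + 2*√2))*20 = (8/(4 + 2*√2))*20 = 160/(4 + 2*√2)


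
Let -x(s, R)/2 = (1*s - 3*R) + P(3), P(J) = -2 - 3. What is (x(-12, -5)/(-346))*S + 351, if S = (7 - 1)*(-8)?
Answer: 60819/173 ≈ 351.55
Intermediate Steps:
P(J) = -5
x(s, R) = 10 - 2*s + 6*R (x(s, R) = -2*((1*s - 3*R) - 5) = -2*((s - 3*R) - 5) = -2*(-5 + s - 3*R) = 10 - 2*s + 6*R)
S = -48 (S = 6*(-8) = -48)
(x(-12, -5)/(-346))*S + 351 = ((10 - 2*(-12) + 6*(-5))/(-346))*(-48) + 351 = ((10 + 24 - 30)*(-1/346))*(-48) + 351 = (4*(-1/346))*(-48) + 351 = -2/173*(-48) + 351 = 96/173 + 351 = 60819/173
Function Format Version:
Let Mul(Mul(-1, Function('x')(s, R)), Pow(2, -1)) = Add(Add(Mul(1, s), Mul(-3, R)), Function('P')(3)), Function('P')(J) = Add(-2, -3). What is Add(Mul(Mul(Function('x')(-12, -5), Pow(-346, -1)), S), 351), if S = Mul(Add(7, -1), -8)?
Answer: Rational(60819, 173) ≈ 351.55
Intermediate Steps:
Function('P')(J) = -5
Function('x')(s, R) = Add(10, Mul(-2, s), Mul(6, R)) (Function('x')(s, R) = Mul(-2, Add(Add(Mul(1, s), Mul(-3, R)), -5)) = Mul(-2, Add(Add(s, Mul(-3, R)), -5)) = Mul(-2, Add(-5, s, Mul(-3, R))) = Add(10, Mul(-2, s), Mul(6, R)))
S = -48 (S = Mul(6, -8) = -48)
Add(Mul(Mul(Function('x')(-12, -5), Pow(-346, -1)), S), 351) = Add(Mul(Mul(Add(10, Mul(-2, -12), Mul(6, -5)), Pow(-346, -1)), -48), 351) = Add(Mul(Mul(Add(10, 24, -30), Rational(-1, 346)), -48), 351) = Add(Mul(Mul(4, Rational(-1, 346)), -48), 351) = Add(Mul(Rational(-2, 173), -48), 351) = Add(Rational(96, 173), 351) = Rational(60819, 173)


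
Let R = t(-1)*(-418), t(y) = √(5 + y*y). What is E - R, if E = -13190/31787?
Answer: -13190/31787 + 418*√6 ≈ 1023.5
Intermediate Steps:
t(y) = √(5 + y²)
R = -418*√6 (R = √(5 + (-1)²)*(-418) = √(5 + 1)*(-418) = √6*(-418) = -418*√6 ≈ -1023.9)
E = -13190/31787 (E = -13190*1/31787 = -13190/31787 ≈ -0.41495)
E - R = -13190/31787 - (-418)*√6 = -13190/31787 + 418*√6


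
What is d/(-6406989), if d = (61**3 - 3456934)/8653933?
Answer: 1076651/18481884512579 ≈ 5.8254e-8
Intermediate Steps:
d = -3229953/8653933 (d = (226981 - 3456934)*(1/8653933) = -3229953*1/8653933 = -3229953/8653933 ≈ -0.37324)
d/(-6406989) = -3229953/8653933/(-6406989) = -3229953/8653933*(-1/6406989) = 1076651/18481884512579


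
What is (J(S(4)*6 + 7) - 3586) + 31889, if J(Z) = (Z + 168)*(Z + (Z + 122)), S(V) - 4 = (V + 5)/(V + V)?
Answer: 551509/8 ≈ 68939.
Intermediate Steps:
S(V) = 4 + (5 + V)/(2*V) (S(V) = 4 + (V + 5)/(V + V) = 4 + (5 + V)/((2*V)) = 4 + (5 + V)*(1/(2*V)) = 4 + (5 + V)/(2*V))
J(Z) = (122 + 2*Z)*(168 + Z) (J(Z) = (168 + Z)*(Z + (122 + Z)) = (168 + Z)*(122 + 2*Z) = (122 + 2*Z)*(168 + Z))
(J(S(4)*6 + 7) - 3586) + 31889 = ((20496 + 2*(((1/2)*(5 + 9*4)/4)*6 + 7)**2 + 458*(((1/2)*(5 + 9*4)/4)*6 + 7)) - 3586) + 31889 = ((20496 + 2*(((1/2)*(1/4)*(5 + 36))*6 + 7)**2 + 458*(((1/2)*(1/4)*(5 + 36))*6 + 7)) - 3586) + 31889 = ((20496 + 2*(((1/2)*(1/4)*41)*6 + 7)**2 + 458*(((1/2)*(1/4)*41)*6 + 7)) - 3586) + 31889 = ((20496 + 2*((41/8)*6 + 7)**2 + 458*((41/8)*6 + 7)) - 3586) + 31889 = ((20496 + 2*(123/4 + 7)**2 + 458*(123/4 + 7)) - 3586) + 31889 = ((20496 + 2*(151/4)**2 + 458*(151/4)) - 3586) + 31889 = ((20496 + 2*(22801/16) + 34579/2) - 3586) + 31889 = ((20496 + 22801/8 + 34579/2) - 3586) + 31889 = (325085/8 - 3586) + 31889 = 296397/8 + 31889 = 551509/8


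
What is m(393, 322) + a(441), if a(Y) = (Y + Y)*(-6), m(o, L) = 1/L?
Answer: -1704023/322 ≈ -5292.0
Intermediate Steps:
a(Y) = -12*Y (a(Y) = (2*Y)*(-6) = -12*Y)
m(393, 322) + a(441) = 1/322 - 12*441 = 1/322 - 5292 = -1704023/322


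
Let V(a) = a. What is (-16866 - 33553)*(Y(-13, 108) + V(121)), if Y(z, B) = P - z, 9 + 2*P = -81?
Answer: -4487291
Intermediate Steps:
P = -45 (P = -9/2 + (½)*(-81) = -9/2 - 81/2 = -45)
Y(z, B) = -45 - z
(-16866 - 33553)*(Y(-13, 108) + V(121)) = (-16866 - 33553)*((-45 - 1*(-13)) + 121) = -50419*((-45 + 13) + 121) = -50419*(-32 + 121) = -50419*89 = -4487291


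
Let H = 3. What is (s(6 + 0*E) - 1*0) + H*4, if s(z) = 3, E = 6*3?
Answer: 15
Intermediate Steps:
E = 18
(s(6 + 0*E) - 1*0) + H*4 = (3 - 1*0) + 3*4 = (3 + 0) + 12 = 3 + 12 = 15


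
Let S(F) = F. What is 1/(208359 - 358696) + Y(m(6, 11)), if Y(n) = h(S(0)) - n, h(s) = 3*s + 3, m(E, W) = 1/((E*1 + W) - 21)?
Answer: 1954377/601348 ≈ 3.2500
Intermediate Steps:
m(E, W) = 1/(-21 + E + W) (m(E, W) = 1/((E + W) - 21) = 1/(-21 + E + W))
h(s) = 3 + 3*s
Y(n) = 3 - n (Y(n) = (3 + 3*0) - n = (3 + 0) - n = 3 - n)
1/(208359 - 358696) + Y(m(6, 11)) = 1/(208359 - 358696) + (3 - 1/(-21 + 6 + 11)) = 1/(-150337) + (3 - 1/(-4)) = -1/150337 + (3 - 1*(-¼)) = -1/150337 + (3 + ¼) = -1/150337 + 13/4 = 1954377/601348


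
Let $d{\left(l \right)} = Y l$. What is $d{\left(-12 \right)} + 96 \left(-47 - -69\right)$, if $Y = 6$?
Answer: $2040$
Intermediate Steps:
$d{\left(l \right)} = 6 l$
$d{\left(-12 \right)} + 96 \left(-47 - -69\right) = 6 \left(-12\right) + 96 \left(-47 - -69\right) = -72 + 96 \left(-47 + 69\right) = -72 + 96 \cdot 22 = -72 + 2112 = 2040$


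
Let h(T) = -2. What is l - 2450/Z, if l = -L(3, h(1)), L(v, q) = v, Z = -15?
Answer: 481/3 ≈ 160.33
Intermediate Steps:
l = -3 (l = -1*3 = -3)
l - 2450/Z = -3 - 2450/(-15) = -3 - 2450*(-1)/15 = -3 - 50*(-49/15) = -3 + 490/3 = 481/3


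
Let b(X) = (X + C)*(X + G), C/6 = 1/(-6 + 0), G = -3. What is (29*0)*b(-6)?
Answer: 0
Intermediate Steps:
C = -1 (C = 6/(-6 + 0) = 6/(-6) = 6*(-⅙) = -1)
b(X) = (-1 + X)*(-3 + X) (b(X) = (X - 1)*(X - 3) = (-1 + X)*(-3 + X))
(29*0)*b(-6) = (29*0)*(3 + (-6)² - 4*(-6)) = 0*(3 + 36 + 24) = 0*63 = 0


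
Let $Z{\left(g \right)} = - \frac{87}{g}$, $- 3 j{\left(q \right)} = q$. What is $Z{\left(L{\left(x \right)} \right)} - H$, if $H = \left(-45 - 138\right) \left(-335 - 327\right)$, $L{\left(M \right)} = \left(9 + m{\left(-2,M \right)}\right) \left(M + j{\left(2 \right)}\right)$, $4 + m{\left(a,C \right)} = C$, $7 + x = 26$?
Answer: $- \frac{53304327}{440} \approx -1.2115 \cdot 10^{5}$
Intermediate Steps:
$j{\left(q \right)} = - \frac{q}{3}$
$x = 19$ ($x = -7 + 26 = 19$)
$m{\left(a,C \right)} = -4 + C$
$L{\left(M \right)} = \left(5 + M\right) \left(- \frac{2}{3} + M\right)$ ($L{\left(M \right)} = \left(9 + \left(-4 + M\right)\right) \left(M - \frac{2}{3}\right) = \left(5 + M\right) \left(M - \frac{2}{3}\right) = \left(5 + M\right) \left(- \frac{2}{3} + M\right)$)
$H = 121146$ ($H = \left(-45 - 138\right) \left(-662\right) = \left(-183\right) \left(-662\right) = 121146$)
$Z{\left(L{\left(x \right)} \right)} - H = - \frac{87}{- \frac{10}{3} + 19^{2} + \frac{13}{3} \cdot 19} - 121146 = - \frac{87}{- \frac{10}{3} + 361 + \frac{247}{3}} - 121146 = - \frac{87}{440} - 121146 = - \frac{53304327}{440}$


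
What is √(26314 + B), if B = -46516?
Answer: I*√20202 ≈ 142.13*I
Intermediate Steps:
√(26314 + B) = √(26314 - 46516) = √(-20202) = I*√20202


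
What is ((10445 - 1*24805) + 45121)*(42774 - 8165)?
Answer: 1064607449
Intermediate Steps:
((10445 - 1*24805) + 45121)*(42774 - 8165) = ((10445 - 24805) + 45121)*34609 = (-14360 + 45121)*34609 = 30761*34609 = 1064607449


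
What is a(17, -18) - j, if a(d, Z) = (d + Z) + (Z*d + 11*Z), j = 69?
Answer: -574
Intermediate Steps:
a(d, Z) = d + 12*Z + Z*d (a(d, Z) = (Z + d) + (11*Z + Z*d) = d + 12*Z + Z*d)
a(17, -18) - j = (17 + 12*(-18) - 18*17) - 1*69 = (17 - 216 - 306) - 69 = -505 - 69 = -574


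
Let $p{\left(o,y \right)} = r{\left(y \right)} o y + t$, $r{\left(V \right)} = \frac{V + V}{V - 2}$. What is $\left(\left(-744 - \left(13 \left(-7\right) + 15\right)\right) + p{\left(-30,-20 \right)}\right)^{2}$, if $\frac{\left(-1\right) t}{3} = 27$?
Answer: $\frac{14145121}{121} \approx 1.169 \cdot 10^{5}$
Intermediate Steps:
$t = -81$ ($t = \left(-3\right) 27 = -81$)
$r{\left(V \right)} = \frac{2 V}{-2 + V}$
$p{\left(o,y \right)} = -81 + \frac{2 o y^{2}}{-2 + y}$ ($p{\left(o,y \right)} = \frac{2 y}{-2 + y} o y - 81 = \frac{2 o y}{-2 + y} y - 81 = \frac{2 o y^{2}}{-2 + y} - 81 = -81 + \frac{2 o y^{2}}{-2 + y}$)
$\left(\left(-744 - \left(13 \left(-7\right) + 15\right)\right) + p{\left(-30,-20 \right)}\right)^{2} = \left(\left(-744 - \left(13 \left(-7\right) + 15\right)\right) + \frac{162 - -1620 + 2 \left(-30\right) \left(-20\right)^{2}}{-2 - 20}\right)^{2} = \left(\left(-744 - \left(-91 + 15\right)\right) + \frac{162 + 1620 + 2 \left(-30\right) 400}{-22}\right)^{2} = \left(\left(-744 - -76\right) - \frac{162 + 1620 - 24000}{22}\right)^{2} = \left(\left(-744 + 76\right) - - \frac{11109}{11}\right)^{2} = \left(-668 + \frac{11109}{11}\right)^{2} = \left(\frac{3761}{11}\right)^{2} = \frac{14145121}{121}$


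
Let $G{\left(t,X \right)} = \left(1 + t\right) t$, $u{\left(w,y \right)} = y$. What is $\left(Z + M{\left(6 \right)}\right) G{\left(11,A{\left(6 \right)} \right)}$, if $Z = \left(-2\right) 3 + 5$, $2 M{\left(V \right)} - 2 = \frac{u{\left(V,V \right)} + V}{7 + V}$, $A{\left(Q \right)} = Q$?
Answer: $\frac{792}{13} \approx 60.923$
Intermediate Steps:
$G{\left(t,X \right)} = t \left(1 + t\right)$
$M{\left(V \right)} = 1 + \frac{V}{7 + V}$ ($M{\left(V \right)} = 1 + \frac{\left(V + V\right) \frac{1}{7 + V}}{2} = 1 + \frac{2 V \frac{1}{7 + V}}{2} = 1 + \frac{V}{7 + V}$)
$Z = -1$ ($Z = -6 + 5 = -1$)
$\left(Z + M{\left(6 \right)}\right) G{\left(11,A{\left(6 \right)} \right)} = \left(-1 + \frac{7 + 2 \cdot 6}{7 + 6}\right) 11 \left(1 + 11\right) = \left(-1 + \frac{7 + 12}{13}\right) 11 \cdot 12 = \left(-1 + \frac{1}{13} \cdot 19\right) 132 = \left(-1 + \frac{19}{13}\right) 132 = \frac{6}{13} \cdot 132 = \frac{792}{13}$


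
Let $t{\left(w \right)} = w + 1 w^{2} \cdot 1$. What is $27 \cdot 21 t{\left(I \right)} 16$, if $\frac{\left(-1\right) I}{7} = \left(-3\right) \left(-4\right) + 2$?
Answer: $86238432$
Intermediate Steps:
$I = -98$ ($I = - 7 \left(\left(-3\right) \left(-4\right) + 2\right) = - 7 \left(12 + 2\right) = \left(-7\right) 14 = -98$)
$t{\left(w \right)} = w + w^{2}$ ($t{\left(w \right)} = w + w^{2} \cdot 1 = w + w^{2}$)
$27 \cdot 21 t{\left(I \right)} 16 = 27 \cdot 21 \left(- 98 \left(1 - 98\right)\right) 16 = 27 \cdot 21 \left(\left(-98\right) \left(-97\right)\right) 16 = 27 \cdot 21 \cdot 9506 \cdot 16 = 27 \cdot 199626 \cdot 16 = 27 \cdot 3194016 = 86238432$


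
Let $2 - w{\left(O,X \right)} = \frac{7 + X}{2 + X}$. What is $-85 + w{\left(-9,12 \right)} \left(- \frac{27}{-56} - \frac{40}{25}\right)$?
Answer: $- \frac{336017}{3920} \approx -85.719$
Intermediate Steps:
$w{\left(O,X \right)} = 2 - \frac{7 + X}{2 + X}$
$-85 + w{\left(-9,12 \right)} \left(- \frac{27}{-56} - \frac{40}{25}\right) = -85 + \frac{-3 + 12}{2 + 12} \left(- \frac{27}{-56} - \frac{40}{25}\right) = -85 + \frac{1}{14} \cdot 9 \left(\left(-27\right) \left(- \frac{1}{56}\right) - \frac{8}{5}\right) = -85 + \frac{1}{14} \cdot 9 \left(\frac{27}{56} - \frac{8}{5}\right) = -85 + \frac{9}{14} \left(- \frac{313}{280}\right) = -85 - \frac{2817}{3920} = - \frac{336017}{3920}$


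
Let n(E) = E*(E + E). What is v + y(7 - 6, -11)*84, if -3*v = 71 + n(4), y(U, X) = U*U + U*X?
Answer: -2623/3 ≈ -874.33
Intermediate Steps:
n(E) = 2*E**2 (n(E) = E*(2*E) = 2*E**2)
y(U, X) = U**2 + U*X
v = -103/3 (v = -(71 + 2*4**2)/3 = -(71 + 2*16)/3 = -(71 + 32)/3 = -1/3*103 = -103/3 ≈ -34.333)
v + y(7 - 6, -11)*84 = -103/3 + ((7 - 6)*((7 - 6) - 11))*84 = -103/3 + (1*(1 - 11))*84 = -103/3 + (1*(-10))*84 = -103/3 - 10*84 = -103/3 - 840 = -2623/3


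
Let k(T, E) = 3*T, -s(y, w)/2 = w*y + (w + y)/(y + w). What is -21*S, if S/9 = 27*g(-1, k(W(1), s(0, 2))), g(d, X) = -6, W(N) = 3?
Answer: 30618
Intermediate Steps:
s(y, w) = -2 - 2*w*y (s(y, w) = -2*(w*y + (w + y)/(y + w)) = -2*(w*y + (w + y)/(w + y)) = -2*(w*y + 1) = -2*(1 + w*y) = -2 - 2*w*y)
S = -1458 (S = 9*(27*(-6)) = 9*(-162) = -1458)
-21*S = -21*(-1458) = 30618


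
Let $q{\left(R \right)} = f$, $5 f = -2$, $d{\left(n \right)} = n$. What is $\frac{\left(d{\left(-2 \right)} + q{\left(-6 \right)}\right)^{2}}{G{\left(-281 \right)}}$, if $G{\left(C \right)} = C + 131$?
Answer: $- \frac{24}{625} \approx -0.0384$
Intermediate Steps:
$G{\left(C \right)} = 131 + C$
$f = - \frac{2}{5}$ ($f = \frac{1}{5} \left(-2\right) = - \frac{2}{5} \approx -0.4$)
$q{\left(R \right)} = - \frac{2}{5}$
$\frac{\left(d{\left(-2 \right)} + q{\left(-6 \right)}\right)^{2}}{G{\left(-281 \right)}} = \frac{\left(-2 - \frac{2}{5}\right)^{2}}{131 - 281} = \frac{\left(- \frac{12}{5}\right)^{2}}{-150} = \frac{144}{25} \left(- \frac{1}{150}\right) = - \frac{24}{625}$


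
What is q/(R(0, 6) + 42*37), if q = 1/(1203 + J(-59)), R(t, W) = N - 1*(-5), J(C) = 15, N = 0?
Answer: 1/1898862 ≈ 5.2663e-7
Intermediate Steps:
R(t, W) = 5 (R(t, W) = 0 - 1*(-5) = 0 + 5 = 5)
q = 1/1218 (q = 1/(1203 + 15) = 1/1218 ≈ 0.00082102)
q/(R(0, 6) + 42*37) = 1/(1218*(5 + 42*37)) = 1/(1218*(5 + 1554)) = (1/1218)/1559 = (1/1218)*(1/1559) = 1/1898862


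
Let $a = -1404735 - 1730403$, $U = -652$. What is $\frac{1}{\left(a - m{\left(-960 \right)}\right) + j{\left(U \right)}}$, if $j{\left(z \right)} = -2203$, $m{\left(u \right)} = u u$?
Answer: $- \frac{1}{4058941} \approx -2.4637 \cdot 10^{-7}$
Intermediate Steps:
$m{\left(u \right)} = u^{2}$
$a = -3135138$
$\frac{1}{\left(a - m{\left(-960 \right)}\right) + j{\left(U \right)}} = \frac{1}{\left(-3135138 - \left(-960\right)^{2}\right) - 2203} = \frac{1}{\left(-3135138 - 921600\right) - 2203} = \frac{1}{-4056738 - 2203} = \frac{1}{-4058941} = - \frac{1}{4058941}$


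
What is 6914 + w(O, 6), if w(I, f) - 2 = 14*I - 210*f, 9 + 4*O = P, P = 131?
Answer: 6083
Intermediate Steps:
O = 61/2 (O = -9/4 + (¼)*131 = -9/4 + 131/4 = 61/2 ≈ 30.500)
w(I, f) = 2 - 210*f + 14*I (w(I, f) = 2 + (14*I - 210*f) = 2 + (-210*f + 14*I) = 2 - 210*f + 14*I)
6914 + w(O, 6) = 6914 + (2 - 210*6 + 14*(61/2)) = 6914 + (2 - 1260 + 427) = 6914 - 831 = 6083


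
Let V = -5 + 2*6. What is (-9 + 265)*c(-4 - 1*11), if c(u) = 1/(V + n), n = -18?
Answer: -256/11 ≈ -23.273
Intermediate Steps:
V = 7 (V = -5 + 12 = 7)
c(u) = -1/11 (c(u) = 1/(7 - 18) = 1/(-11) = -1/11)
(-9 + 265)*c(-4 - 1*11) = (-9 + 265)*(-1/11) = 256*(-1/11) = -256/11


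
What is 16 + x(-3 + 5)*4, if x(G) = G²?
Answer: 32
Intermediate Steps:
16 + x(-3 + 5)*4 = 16 + (-3 + 5)²*4 = 16 + 2²*4 = 16 + 4*4 = 16 + 16 = 32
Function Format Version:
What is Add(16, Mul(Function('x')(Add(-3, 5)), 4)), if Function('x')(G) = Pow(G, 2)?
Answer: 32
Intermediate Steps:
Add(16, Mul(Function('x')(Add(-3, 5)), 4)) = Add(16, Mul(Pow(Add(-3, 5), 2), 4)) = Add(16, Mul(Pow(2, 2), 4)) = Add(16, Mul(4, 4)) = Add(16, 16) = 32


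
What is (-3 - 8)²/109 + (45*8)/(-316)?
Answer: -251/8611 ≈ -0.029149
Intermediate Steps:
(-3 - 8)²/109 + (45*8)/(-316) = (-11)²*(1/109) + 360*(-1/316) = 121*(1/109) - 90/79 = 121/109 - 90/79 = -251/8611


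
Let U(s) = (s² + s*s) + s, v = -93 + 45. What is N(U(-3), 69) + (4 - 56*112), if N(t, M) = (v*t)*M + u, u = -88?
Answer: -56036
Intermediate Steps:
v = -48
U(s) = s + 2*s² (U(s) = (s² + s²) + s = 2*s² + s = s + 2*s²)
N(t, M) = -88 - 48*M*t (N(t, M) = (-48*t)*M - 88 = -48*M*t - 88 = -88 - 48*M*t)
N(U(-3), 69) + (4 - 56*112) = (-88 - 48*69*(-3*(1 + 2*(-3)))) + (4 - 56*112) = (-88 - 48*69*(-3*(1 - 6))) + (4 - 6272) = (-88 - 48*69*(-3*(-5))) - 6268 = (-88 - 48*69*15) - 6268 = (-88 - 49680) - 6268 = -49768 - 6268 = -56036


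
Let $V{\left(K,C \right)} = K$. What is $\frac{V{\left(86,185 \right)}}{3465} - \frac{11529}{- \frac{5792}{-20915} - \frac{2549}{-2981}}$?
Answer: $- \frac{2490655519073093}{244553764455} \approx -10184.0$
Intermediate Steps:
$\frac{V{\left(86,185 \right)}}{3465} - \frac{11529}{- \frac{5792}{-20915} - \frac{2549}{-2981}} = \frac{86}{3465} - \frac{11529}{- \frac{5792}{-20915} - \frac{2549}{-2981}} = 86 \cdot \frac{1}{3465} - \frac{11529}{\left(-5792\right) \left(- \frac{1}{20915}\right) - - \frac{2549}{2981}} = \frac{86}{3465} - \frac{11529}{\frac{5792}{20915} + \frac{2549}{2981}} = \frac{86}{3465} - \frac{11529}{\frac{70578287}{62347615}} = \frac{86}{3465} - \frac{718805653335}{70578287} = - \frac{2490655519073093}{244553764455}$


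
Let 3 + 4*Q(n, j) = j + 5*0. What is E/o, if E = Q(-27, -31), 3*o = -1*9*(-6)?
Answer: -17/36 ≈ -0.47222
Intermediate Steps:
Q(n, j) = -3/4 + j/4 (Q(n, j) = -3/4 + (j + 5*0)/4 = -3/4 + (j + 0)/4 = -3/4 + j/4)
o = 18 (o = (-1*9*(-6))/3 = (-9*(-6))/3 = (1/3)*54 = 18)
E = -17/2 (E = -3/4 + (1/4)*(-31) = -3/4 - 31/4 = -17/2 ≈ -8.5000)
E/o = -17/2/18 = -17/2*1/18 = -17/36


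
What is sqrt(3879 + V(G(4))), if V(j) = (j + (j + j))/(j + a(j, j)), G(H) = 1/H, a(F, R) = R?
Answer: sqrt(15522)/2 ≈ 62.294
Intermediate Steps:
V(j) = 3/2 (V(j) = (j + (j + j))/(j + j) = (j + 2*j)/((2*j)) = (3*j)*(1/(2*j)) = 3/2)
sqrt(3879 + V(G(4))) = sqrt(3879 + 3/2) = sqrt(7761/2) = sqrt(15522)/2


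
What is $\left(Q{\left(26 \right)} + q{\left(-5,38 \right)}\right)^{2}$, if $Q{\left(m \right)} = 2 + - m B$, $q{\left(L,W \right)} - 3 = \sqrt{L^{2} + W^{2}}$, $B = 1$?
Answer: $\left(21 - \sqrt{1469}\right)^{2} \approx 300.24$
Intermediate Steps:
$q{\left(L,W \right)} = 3 + \sqrt{L^{2} + W^{2}}$
$Q{\left(m \right)} = 2 - m$ ($Q{\left(m \right)} = 2 + - m 1 = 2 - m$)
$\left(Q{\left(26 \right)} + q{\left(-5,38 \right)}\right)^{2} = \left(\left(2 - 26\right) + \left(3 + \sqrt{\left(-5\right)^{2} + 38^{2}}\right)\right)^{2} = \left(\left(2 - 26\right) + \left(3 + \sqrt{25 + 1444}\right)\right)^{2} = \left(-24 + \left(3 + \sqrt{1469}\right)\right)^{2} = \left(-21 + \sqrt{1469}\right)^{2}$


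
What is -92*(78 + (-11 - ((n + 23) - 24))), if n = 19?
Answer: -4508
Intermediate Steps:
-92*(78 + (-11 - ((n + 23) - 24))) = -92*(78 + (-11 - ((19 + 23) - 24))) = -92*(78 + (-11 - (42 - 24))) = -92*(78 + (-11 - 1*18)) = -92*(78 + (-11 - 18)) = -92*(78 - 29) = -92*49 = -4508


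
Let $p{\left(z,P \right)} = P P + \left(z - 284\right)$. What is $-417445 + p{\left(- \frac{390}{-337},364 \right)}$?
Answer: $- \frac{96123131}{337} \approx -2.8523 \cdot 10^{5}$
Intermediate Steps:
$p{\left(z,P \right)} = -284 + z + P^{2}$ ($p{\left(z,P \right)} = P^{2} + \left(z - 284\right) = P^{2} + \left(-284 + z\right) = -284 + z + P^{2}$)
$-417445 + p{\left(- \frac{390}{-337},364 \right)} = -417445 - \left(284 - 132496 - \frac{390}{337}\right) = -417445 - - \frac{44555834}{337} = -417445 + \left(-284 + \frac{390}{337} + 132496\right) = -417445 + \frac{44555834}{337} = - \frac{96123131}{337}$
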